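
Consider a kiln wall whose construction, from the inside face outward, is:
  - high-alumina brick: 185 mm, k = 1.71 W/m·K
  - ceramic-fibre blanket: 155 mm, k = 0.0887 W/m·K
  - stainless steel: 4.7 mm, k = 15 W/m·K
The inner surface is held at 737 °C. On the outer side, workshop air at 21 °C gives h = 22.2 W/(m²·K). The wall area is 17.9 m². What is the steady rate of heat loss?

Q ≈ 6740 W

Using the resistance-network approach (series):
R_high-alumina brick = L/(kA) = 0.185/(1.71×17.9) = 0.006044 K/W
R_ceramic-fibre blanket = L/(kA) = 0.155/(0.0887×17.9) = 0.09762 K/W
R_stainless steel = L/(kA) = 0.0047/(15×17.9) = 1.75×10^-5 K/W
R_outer film = 1/(h_o·A) = 1/(22.2×17.9) = 0.002516 K/W
R_total = 0.1062 K/W
Q = ΔT / R_total = 716 / 0.1062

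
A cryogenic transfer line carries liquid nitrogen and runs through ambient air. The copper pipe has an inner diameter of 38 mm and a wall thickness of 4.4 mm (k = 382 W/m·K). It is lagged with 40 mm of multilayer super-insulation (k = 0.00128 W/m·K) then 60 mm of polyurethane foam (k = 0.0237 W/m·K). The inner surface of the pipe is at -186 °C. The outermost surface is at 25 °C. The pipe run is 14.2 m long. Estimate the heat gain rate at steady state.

Q ≈ 23.3 W

For a radial system each layer contributes R = ln(r_out/r_in)/(2πkL); films add R = 1/(hA).
R_copper pipe wall = ln(23.4/19)/(2π×382×14.2) = 6.112×10^-6 K/W
R_multilayer super-insulation = ln(63.4/23.4)/(2π×0.00128×14.2) = 8.728 K/W
R_polyurethane foam = ln(123.4/63.4)/(2π×0.0237×14.2) = 0.3149 K/W
R_total = 9.043 K/W
Q = ΔT/R_total = 211/9.043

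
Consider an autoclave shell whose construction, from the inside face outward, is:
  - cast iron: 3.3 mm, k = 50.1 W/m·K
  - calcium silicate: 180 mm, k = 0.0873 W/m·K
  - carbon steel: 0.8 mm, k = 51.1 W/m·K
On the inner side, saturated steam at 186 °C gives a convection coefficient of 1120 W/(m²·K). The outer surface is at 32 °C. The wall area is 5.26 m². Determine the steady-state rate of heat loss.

Q ≈ 393 W

Model the wall as resistances in series:
R_inner film = 1/(h_i·A) = 1/(1120×5.26) = 1.697×10^-4 K/W
R_cast iron = L/(kA) = 0.0033/(50.1×5.26) = 1.252×10^-5 K/W
R_calcium silicate = L/(kA) = 0.18/(0.0873×5.26) = 0.392 K/W
R_carbon steel = L/(kA) = 0.0008/(51.1×5.26) = 2.976×10^-6 K/W
R_total = 0.3922 K/W
Q = ΔT / R_total = 154 / 0.3922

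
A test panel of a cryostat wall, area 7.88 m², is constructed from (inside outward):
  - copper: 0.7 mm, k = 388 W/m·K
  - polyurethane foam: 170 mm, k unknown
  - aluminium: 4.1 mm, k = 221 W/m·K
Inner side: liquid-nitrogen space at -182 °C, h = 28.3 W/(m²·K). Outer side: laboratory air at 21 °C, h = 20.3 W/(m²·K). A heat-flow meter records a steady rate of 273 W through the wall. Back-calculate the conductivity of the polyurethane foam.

k ≈ 0.0294 W/(m·K)

Thermal resistances in series:
R_inner film = 1/(h_i·A) = 1/(28.3×7.88) = 0.004484 K/W
R_copper = L/(kA) = 0.0007/(388×7.88) = 2.289×10^-7 K/W
R_aluminium = L/(kA) = 0.0041/(221×7.88) = 2.354×10^-6 K/W
R_outer film = 1/(h_o·A) = 1/(20.3×7.88) = 0.006251 K/W
Sum of known resistances R_other = 0.01074 K/W
Total R = ΔT/Q = 203/273 = 0.7436 K/W
R_polyurethane foam = R_total − R_other = 0.7329 K/W
k = L/(R·A) = 0.17/(0.7329×7.88)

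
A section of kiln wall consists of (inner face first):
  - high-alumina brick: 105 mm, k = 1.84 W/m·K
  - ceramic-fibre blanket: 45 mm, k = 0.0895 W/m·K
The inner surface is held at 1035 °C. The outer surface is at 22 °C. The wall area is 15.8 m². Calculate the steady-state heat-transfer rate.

Q ≈ 28600 W

Thermal resistances in series:
R_high-alumina brick = L/(kA) = 0.105/(1.84×15.8) = 0.003612 K/W
R_ceramic-fibre blanket = L/(kA) = 0.045/(0.0895×15.8) = 0.03182 K/W
R_total = 0.03543 K/W
Q = ΔT / R_total = 1013 / 0.03543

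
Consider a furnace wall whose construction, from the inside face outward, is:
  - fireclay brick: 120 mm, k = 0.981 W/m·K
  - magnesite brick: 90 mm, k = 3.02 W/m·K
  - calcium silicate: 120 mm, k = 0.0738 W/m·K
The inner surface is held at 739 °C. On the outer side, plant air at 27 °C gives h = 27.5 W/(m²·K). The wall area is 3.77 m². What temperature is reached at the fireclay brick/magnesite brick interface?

T ≈ 691 °C

Thermal resistances in series:
R_fireclay brick = L/(kA) = 0.12/(0.981×3.77) = 0.03245 K/W
R_magnesite brick = L/(kA) = 0.09/(3.02×3.77) = 0.007905 K/W
R_calcium silicate = L/(kA) = 0.12/(0.0738×3.77) = 0.4313 K/W
R_outer film = 1/(h_o·A) = 1/(27.5×3.77) = 0.009646 K/W
R_total = 0.4813 K/W;  Q = ΔT/R_total = 712/0.4813 = 1479 W
T_interface = T_inner − Q·ΣR(inner→interface) = 739 − 1480×0.03245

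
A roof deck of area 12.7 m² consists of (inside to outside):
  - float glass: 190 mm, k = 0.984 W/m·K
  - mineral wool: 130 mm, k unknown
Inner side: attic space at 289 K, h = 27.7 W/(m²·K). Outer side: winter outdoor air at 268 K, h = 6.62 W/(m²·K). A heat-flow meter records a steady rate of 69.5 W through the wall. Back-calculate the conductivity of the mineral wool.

k ≈ 0.0376 W/(m·K)

Model the wall as resistances in series:
R_inner film = 1/(h_i·A) = 1/(27.7×12.7) = 0.002843 K/W
R_float glass = L/(kA) = 0.19/(0.984×12.7) = 0.0152 K/W
R_outer film = 1/(h_o·A) = 1/(6.62×12.7) = 0.01189 K/W
Sum of known resistances R_other = 0.02994 K/W
Total R = ΔT/Q = 21/69.5 = 0.3022 K/W
R_mineral wool = R_total − R_other = 0.2722 K/W
k = L/(R·A) = 0.13/(0.2722×12.7)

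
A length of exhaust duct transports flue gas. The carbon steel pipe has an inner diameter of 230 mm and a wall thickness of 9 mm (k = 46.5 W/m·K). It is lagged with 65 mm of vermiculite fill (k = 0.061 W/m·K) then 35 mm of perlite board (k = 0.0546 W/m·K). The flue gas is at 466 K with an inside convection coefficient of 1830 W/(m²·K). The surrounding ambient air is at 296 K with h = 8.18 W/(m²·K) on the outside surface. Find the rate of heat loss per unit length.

q′ ≈ 101 W/m

Cylindrical conduction, so R = ln(r₂/r₁)/(2πkL) per layer, in series:
R_inner film = 1/(h_i·2πr₁L) = 1/(1830×2π×0.115×1) = 7.563×10^-4 K/W
R_carbon steel pipe wall = ln(124/115)/(2π×46.5×1) = 2.579×10^-4 K/W
R_vermiculite fill = ln(189/124)/(2π×0.061×1) = 1.1 K/W
R_perlite board = ln(224/189)/(2π×0.0546×1) = 0.4952 K/W
R_outer film = 1/(h_o·2πr_oL) = 1/(8.18×2π×0.224×1) = 0.08686 K/W
R_total = 1.683 K/W
Q = ΔT/R_total = 170/1.683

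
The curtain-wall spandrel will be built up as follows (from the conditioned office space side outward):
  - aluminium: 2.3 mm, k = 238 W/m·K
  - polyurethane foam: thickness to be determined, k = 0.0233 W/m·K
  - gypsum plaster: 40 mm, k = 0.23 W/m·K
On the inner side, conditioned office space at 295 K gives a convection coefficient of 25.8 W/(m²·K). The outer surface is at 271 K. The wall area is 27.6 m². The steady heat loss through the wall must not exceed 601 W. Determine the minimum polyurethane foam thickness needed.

Series thermal resistances:
R_inner film = 1/(h_i·A) = 1/(25.8×27.6) = 0.001404 K/W
R_aluminium = L/(kA) = 0.0023/(238×27.6) = 3.501×10^-7 K/W
R_gypsum plaster = L/(kA) = 0.04/(0.23×27.6) = 0.006301 K/W
Sum of the known resistances R_other = 0.007706 K/W
Required total resistance R_tot = ΔT/Q_allow = 24/601 = 0.03993 K/W
R_polyurethane foam = R_tot − R_other = 0.03223 K/W
L = R·k·A = 0.03223×0.0233×27.6

L ≈ 20.7 mm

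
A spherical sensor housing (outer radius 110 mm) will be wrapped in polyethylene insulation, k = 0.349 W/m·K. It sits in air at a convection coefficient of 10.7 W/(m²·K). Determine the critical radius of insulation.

For a sphere r_cr = 2k/h = 2×0.349/10.7
r_cr = 65.2 mm; since the bare radius (110 mm) is above r_cr, any added insulation will reduce heat loss.

r_cr ≈ 65.2 mm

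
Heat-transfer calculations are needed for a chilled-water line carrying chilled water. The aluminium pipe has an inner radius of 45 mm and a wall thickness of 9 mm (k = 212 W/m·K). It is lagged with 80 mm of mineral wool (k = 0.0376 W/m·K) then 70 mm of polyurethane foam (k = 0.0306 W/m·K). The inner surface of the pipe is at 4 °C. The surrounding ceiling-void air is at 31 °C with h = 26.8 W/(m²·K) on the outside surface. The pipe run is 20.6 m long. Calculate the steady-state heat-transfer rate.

Q ≈ 91.7 W

Radial resistances (cylindrical: R_cond = ln(r_o/r_i)/(2πkL), R_conv = 1/(h·2πrL)):
R_aluminium pipe wall = ln(54/45)/(2π×212×20.6) = 6.644×10^-6 K/W
R_mineral wool = ln(134/54)/(2π×0.0376×20.6) = 0.1867 K/W
R_polyurethane foam = ln(204/134)/(2π×0.0306×20.6) = 0.1061 K/W
R_outer film = 1/(h_o·2πr_oL) = 1/(26.8×2π×0.204×20.6) = 0.001413 K/W
R_total = 0.2943 K/W
Q = ΔT/R_total = 27/0.2943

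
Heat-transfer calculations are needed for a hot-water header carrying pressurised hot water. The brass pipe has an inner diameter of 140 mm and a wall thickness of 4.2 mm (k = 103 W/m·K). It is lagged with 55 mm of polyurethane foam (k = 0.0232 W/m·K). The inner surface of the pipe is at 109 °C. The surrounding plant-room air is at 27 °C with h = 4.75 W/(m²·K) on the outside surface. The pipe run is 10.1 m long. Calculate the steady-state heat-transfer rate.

For a radial system each layer contributes R = ln(r_out/r_in)/(2πkL); films add R = 1/(hA).
R_brass pipe wall = ln(74.2/70)/(2π×103×10.1) = 8.915×10^-6 K/W
R_polyurethane foam = ln(129.2/74.2)/(2π×0.0232×10.1) = 0.3767 K/W
R_outer film = 1/(h_o·2πr_oL) = 1/(4.75×2π×0.1292×10.1) = 0.02568 K/W
R_total = 0.4024 K/W
Q = ΔT/R_total = 82/0.4024

Q ≈ 204 W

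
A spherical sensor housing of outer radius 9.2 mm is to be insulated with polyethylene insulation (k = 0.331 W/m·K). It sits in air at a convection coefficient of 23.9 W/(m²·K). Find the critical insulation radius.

For a sphere r_cr = 2k/h = 2×0.331/23.9
r_cr = 27.7 mm; since the bare radius (9.2 mm) is below r_cr, adding a thin layer of insulation will *increase* heat loss.

r_cr ≈ 27.7 mm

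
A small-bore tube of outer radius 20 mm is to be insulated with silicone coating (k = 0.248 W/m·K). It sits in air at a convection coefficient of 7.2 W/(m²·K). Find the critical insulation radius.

r_cr ≈ 34.4 mm

For a cylinder r_cr = k/h = 0.248/7.2
r_cr = 34.4 mm; since the bare radius (20 mm) is below r_cr, adding a thin layer of insulation will *increase* heat loss.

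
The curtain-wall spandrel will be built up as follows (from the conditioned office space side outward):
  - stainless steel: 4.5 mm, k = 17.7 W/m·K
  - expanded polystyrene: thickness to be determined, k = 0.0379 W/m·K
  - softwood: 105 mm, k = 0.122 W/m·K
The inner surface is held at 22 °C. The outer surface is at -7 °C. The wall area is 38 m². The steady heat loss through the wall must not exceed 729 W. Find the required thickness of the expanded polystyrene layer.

Model the wall as resistances in series:
R_stainless steel = L/(kA) = 0.0045/(17.7×38) = 6.69×10^-6 K/W
R_softwood = L/(kA) = 0.105/(0.122×38) = 0.02265 K/W
Sum of the known resistances R_other = 0.02266 K/W
Required total resistance R_tot = ΔT/Q_allow = 29/729 = 0.03978 K/W
R_expanded polystyrene = R_tot − R_other = 0.01712 K/W
L = R·k·A = 0.01712×0.0379×38

L ≈ 24.7 mm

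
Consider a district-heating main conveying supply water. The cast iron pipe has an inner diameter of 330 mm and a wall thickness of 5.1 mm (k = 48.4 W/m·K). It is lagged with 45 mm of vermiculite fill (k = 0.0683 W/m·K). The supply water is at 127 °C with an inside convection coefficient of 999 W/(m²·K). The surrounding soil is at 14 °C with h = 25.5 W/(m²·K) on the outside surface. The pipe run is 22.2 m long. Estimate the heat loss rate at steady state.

Cylindrical conduction, so R = ln(r₂/r₁)/(2πkL) per layer, in series:
R_inner film = 1/(h_i·2πr₁L) = 1/(999×2π×0.165×22.2) = 4.349×10^-5 K/W
R_cast iron pipe wall = ln(170.1/165)/(2π×48.4×22.2) = 4.509×10^-6 K/W
R_vermiculite fill = ln(215.1/170.1)/(2π×0.0683×22.2) = 0.02464 K/W
R_outer film = 1/(h_o·2πr_oL) = 1/(25.5×2π×0.2151×22.2) = 0.001307 K/W
R_total = 0.02599 K/W
Q = ΔT/R_total = 113/0.02599

Q ≈ 4350 W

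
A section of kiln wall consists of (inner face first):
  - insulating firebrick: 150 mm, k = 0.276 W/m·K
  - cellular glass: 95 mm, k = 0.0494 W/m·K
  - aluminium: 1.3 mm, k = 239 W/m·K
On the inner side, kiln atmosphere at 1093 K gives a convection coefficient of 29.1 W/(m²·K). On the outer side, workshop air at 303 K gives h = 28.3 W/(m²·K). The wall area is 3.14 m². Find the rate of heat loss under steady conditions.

Q ≈ 978 W

Using the resistance-network approach (series):
R_inner film = 1/(h_i·A) = 1/(29.1×3.14) = 0.01094 K/W
R_insulating firebrick = L/(kA) = 0.15/(0.276×3.14) = 0.1731 K/W
R_cellular glass = L/(kA) = 0.095/(0.0494×3.14) = 0.6124 K/W
R_aluminium = L/(kA) = 0.0013/(239×3.14) = 1.732×10^-6 K/W
R_outer film = 1/(h_o·A) = 1/(28.3×3.14) = 0.01125 K/W
R_total = 0.8077 K/W
Q = ΔT / R_total = 790 / 0.8077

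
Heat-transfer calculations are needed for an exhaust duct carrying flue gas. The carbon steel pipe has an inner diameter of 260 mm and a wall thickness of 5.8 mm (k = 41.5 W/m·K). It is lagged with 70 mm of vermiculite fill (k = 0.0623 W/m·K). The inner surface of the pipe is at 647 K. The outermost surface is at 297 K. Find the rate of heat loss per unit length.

q′ ≈ 330 W/m

Radial resistances (cylindrical: R_cond = ln(r_o/r_i)/(2πkL), R_conv = 1/(h·2πrL)):
R_carbon steel pipe wall = ln(135.8/130)/(2π×41.5×1) = 1.674×10^-4 K/W
R_vermiculite fill = ln(205.8/135.8)/(2π×0.0623×1) = 1.062 K/W
R_total = 1.062 K/W
Q = ΔT/R_total = 350/1.062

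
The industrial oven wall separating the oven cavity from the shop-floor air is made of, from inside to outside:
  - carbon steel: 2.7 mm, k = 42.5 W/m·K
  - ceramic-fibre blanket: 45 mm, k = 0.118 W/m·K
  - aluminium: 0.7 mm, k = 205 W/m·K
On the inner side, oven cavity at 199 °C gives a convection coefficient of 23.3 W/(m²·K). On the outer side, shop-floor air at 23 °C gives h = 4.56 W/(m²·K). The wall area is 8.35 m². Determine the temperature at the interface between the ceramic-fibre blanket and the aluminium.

Series thermal resistances:
R_inner film = 1/(h_i·A) = 1/(23.3×8.35) = 0.00514 K/W
R_carbon steel = L/(kA) = 0.0027/(42.5×8.35) = 7.608×10^-6 K/W
R_ceramic-fibre blanket = L/(kA) = 0.045/(0.118×8.35) = 0.04567 K/W
R_aluminium = L/(kA) = 0.0007/(205×8.35) = 4.089×10^-7 K/W
R_outer film = 1/(h_o·A) = 1/(4.56×8.35) = 0.02626 K/W
R_total = 0.07708 K/W;  Q = ΔT/R_total = 176/0.07708 = 2283 W
T_interface = T_inner − Q·ΣR(inner→interface) = 199 − 2280×0.05082

T ≈ 83 °C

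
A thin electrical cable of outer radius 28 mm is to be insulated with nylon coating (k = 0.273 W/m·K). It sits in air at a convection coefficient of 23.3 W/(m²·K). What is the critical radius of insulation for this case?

For a cylinder r_cr = k/h = 0.273/23.3
r_cr = 11.7 mm; since the bare radius (28 mm) is above r_cr, any added insulation will reduce heat loss.

r_cr ≈ 11.7 mm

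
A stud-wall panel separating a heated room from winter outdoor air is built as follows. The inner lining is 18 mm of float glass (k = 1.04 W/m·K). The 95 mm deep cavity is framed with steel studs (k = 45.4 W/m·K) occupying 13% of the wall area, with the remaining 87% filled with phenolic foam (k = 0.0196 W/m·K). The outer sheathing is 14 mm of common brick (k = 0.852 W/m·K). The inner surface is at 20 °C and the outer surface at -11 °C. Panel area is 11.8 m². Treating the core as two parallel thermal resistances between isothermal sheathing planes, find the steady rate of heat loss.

Q ≈ 7350 W

Sheathing layers in series; stud and cavity paths in parallel between them.
R_inner = 0.018/(1.04×11.8) = 0.001467 K/W
R_stud  = 0.095/(45.4×0.13×11.8) = 0.001364 K/W
R_cav   = 0.095/(0.0196×0.87×11.8) = 0.4721 K/W
1/R_core = 1/R_stud + 1/R_cav → R_core = 0.00136 K/W
R_outer = 0.014/(0.852×11.8) = 0.001393 K/W
R_total = 0.004219 K/W
Q = ΔT/R_total = 31/0.004219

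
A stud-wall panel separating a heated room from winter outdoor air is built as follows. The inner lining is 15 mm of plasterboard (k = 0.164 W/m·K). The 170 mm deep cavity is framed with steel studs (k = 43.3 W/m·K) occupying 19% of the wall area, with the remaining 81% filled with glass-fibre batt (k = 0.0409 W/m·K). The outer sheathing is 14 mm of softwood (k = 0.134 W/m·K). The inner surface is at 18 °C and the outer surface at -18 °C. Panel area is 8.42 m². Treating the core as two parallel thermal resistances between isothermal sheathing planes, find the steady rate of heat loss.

Q ≈ 1400 W

Sheathing layers in series; stud and cavity paths in parallel between them.
R_inner = 0.015/(0.164×8.42) = 0.01086 K/W
R_stud  = 0.17/(43.3×0.19×8.42) = 0.002454 K/W
R_cav   = 0.17/(0.0409×0.81×8.42) = 0.6094 K/W
1/R_core = 1/R_stud + 1/R_cav → R_core = 0.002444 K/W
R_outer = 0.014/(0.134×8.42) = 0.01241 K/W
R_total = 0.02572 K/W
Q = ΔT/R_total = 36/0.02572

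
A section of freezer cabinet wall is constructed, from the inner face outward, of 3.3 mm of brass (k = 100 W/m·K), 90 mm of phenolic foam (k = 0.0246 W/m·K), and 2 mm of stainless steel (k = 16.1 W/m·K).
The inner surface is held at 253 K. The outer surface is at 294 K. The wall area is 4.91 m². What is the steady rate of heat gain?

Q ≈ 55 W

Treating each layer as a thermal resistance in series:
R_brass = L/(kA) = 0.0033/(100×4.91) = 6.721×10^-6 K/W
R_phenolic foam = L/(kA) = 0.09/(0.0246×4.91) = 0.7451 K/W
R_stainless steel = L/(kA) = 0.002/(16.1×4.91) = 2.53×10^-5 K/W
R_total = 0.7452 K/W
Q = ΔT / R_total = 41 / 0.7452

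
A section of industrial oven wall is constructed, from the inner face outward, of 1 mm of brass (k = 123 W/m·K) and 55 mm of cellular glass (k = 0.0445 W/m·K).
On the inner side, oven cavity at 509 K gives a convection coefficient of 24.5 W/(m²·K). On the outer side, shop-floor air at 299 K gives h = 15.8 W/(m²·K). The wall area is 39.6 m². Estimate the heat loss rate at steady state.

Q ≈ 6210 W

Treating each layer as a thermal resistance in series:
R_inner film = 1/(h_i·A) = 1/(24.5×39.6) = 0.001031 K/W
R_brass = L/(kA) = 0.001/(123×39.6) = 2.053×10^-7 K/W
R_cellular glass = L/(kA) = 0.055/(0.0445×39.6) = 0.03121 K/W
R_outer film = 1/(h_o·A) = 1/(15.8×39.6) = 0.001598 K/W
R_total = 0.03384 K/W
Q = ΔT / R_total = 210 / 0.03384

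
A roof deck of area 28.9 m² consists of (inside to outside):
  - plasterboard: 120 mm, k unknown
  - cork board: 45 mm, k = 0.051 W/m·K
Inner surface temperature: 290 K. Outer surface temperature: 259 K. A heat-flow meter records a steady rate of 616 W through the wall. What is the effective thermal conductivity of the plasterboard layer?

Using the resistance-network approach (series):
R_cork board = L/(kA) = 0.045/(0.051×28.9) = 0.03053 K/W
Sum of known resistances R_other = 0.03053 K/W
Total R = ΔT/Q = 31/616 = 0.05032 K/W
R_plasterboard = R_total − R_other = 0.01979 K/W
k = L/(R·A) = 0.12/(0.01979×28.9)

k ≈ 0.21 W/(m·K)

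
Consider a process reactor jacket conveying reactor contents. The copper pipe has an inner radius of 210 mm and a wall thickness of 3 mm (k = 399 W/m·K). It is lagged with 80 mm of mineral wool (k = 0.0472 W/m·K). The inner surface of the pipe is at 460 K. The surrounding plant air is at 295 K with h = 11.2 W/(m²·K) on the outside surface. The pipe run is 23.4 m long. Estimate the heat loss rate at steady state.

For a radial system each layer contributes R = ln(r_out/r_in)/(2πkL); films add R = 1/(hA).
R_copper pipe wall = ln(213/210)/(2π×399×23.4) = 2.418×10^-7 K/W
R_mineral wool = ln(293/213)/(2π×0.0472×23.4) = 0.04595 K/W
R_outer film = 1/(h_o·2πr_oL) = 1/(11.2×2π×0.293×23.4) = 0.002073 K/W
R_total = 0.04802 K/W
Q = ΔT/R_total = 165/0.04802

Q ≈ 3440 W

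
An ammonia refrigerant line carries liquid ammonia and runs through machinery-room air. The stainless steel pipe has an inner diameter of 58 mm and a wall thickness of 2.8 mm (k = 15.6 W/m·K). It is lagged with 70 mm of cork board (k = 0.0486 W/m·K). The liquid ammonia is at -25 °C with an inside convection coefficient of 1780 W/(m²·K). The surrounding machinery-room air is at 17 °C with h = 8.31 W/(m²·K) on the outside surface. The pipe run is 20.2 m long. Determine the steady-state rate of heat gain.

Q ≈ 212 W

Treating each annulus and film as a series resistance:
R_inner film = 1/(h_i·2πr₁L) = 1/(1780×2π×0.029×20.2) = 1.526×10^-4 K/W
R_stainless steel pipe wall = ln(31.8/29)/(2π×15.6×20.2) = 4.655×10^-5 K/W
R_cork board = ln(101.8/31.8)/(2π×0.0486×20.2) = 0.1886 K/W
R_outer film = 1/(h_o·2πr_oL) = 1/(8.31×2π×0.1018×20.2) = 0.009314 K/W
R_total = 0.1981 K/W
Q = ΔT/R_total = 42/0.1981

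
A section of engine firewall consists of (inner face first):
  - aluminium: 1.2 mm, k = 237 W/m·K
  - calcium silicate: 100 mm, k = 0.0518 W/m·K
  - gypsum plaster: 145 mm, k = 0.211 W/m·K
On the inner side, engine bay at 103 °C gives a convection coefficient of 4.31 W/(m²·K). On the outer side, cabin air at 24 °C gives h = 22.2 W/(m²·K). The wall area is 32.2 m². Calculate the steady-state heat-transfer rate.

Model the wall as resistances in series:
R_inner film = 1/(h_i·A) = 1/(4.31×32.2) = 0.007206 K/W
R_aluminium = L/(kA) = 0.0012/(237×32.2) = 1.572×10^-7 K/W
R_calcium silicate = L/(kA) = 0.1/(0.0518×32.2) = 0.05995 K/W
R_gypsum plaster = L/(kA) = 0.145/(0.211×32.2) = 0.02134 K/W
R_outer film = 1/(h_o·A) = 1/(22.2×32.2) = 0.001399 K/W
R_total = 0.0899 K/W
Q = ΔT / R_total = 79 / 0.0899

Q ≈ 879 W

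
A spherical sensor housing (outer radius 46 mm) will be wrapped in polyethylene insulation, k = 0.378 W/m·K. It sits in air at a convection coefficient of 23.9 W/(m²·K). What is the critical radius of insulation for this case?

For a sphere r_cr = 2k/h = 2×0.378/23.9
r_cr = 31.6 mm; since the bare radius (46 mm) is above r_cr, any added insulation will reduce heat loss.

r_cr ≈ 31.6 mm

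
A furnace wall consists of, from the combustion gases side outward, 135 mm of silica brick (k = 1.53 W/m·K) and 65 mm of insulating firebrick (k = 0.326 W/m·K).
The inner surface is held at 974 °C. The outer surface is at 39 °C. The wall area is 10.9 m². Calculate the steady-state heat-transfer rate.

Q ≈ 35400 W

Model the wall as resistances in series:
R_silica brick = L/(kA) = 0.135/(1.53×10.9) = 0.008095 K/W
R_insulating firebrick = L/(kA) = 0.065/(0.326×10.9) = 0.01829 K/W
R_total = 0.02639 K/W
Q = ΔT / R_total = 935 / 0.02639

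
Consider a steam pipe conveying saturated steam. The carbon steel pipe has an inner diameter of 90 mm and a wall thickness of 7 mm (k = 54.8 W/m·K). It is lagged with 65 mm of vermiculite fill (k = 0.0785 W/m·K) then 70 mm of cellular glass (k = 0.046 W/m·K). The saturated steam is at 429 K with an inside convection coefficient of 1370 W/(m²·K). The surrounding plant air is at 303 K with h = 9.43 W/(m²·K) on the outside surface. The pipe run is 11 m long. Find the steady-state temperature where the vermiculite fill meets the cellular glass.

For a radial system each layer contributes R = ln(r_out/r_in)/(2πkL); films add R = 1/(hA).
R_inner film = 1/(h_i·2πr₁L) = 1/(1370×2π×0.045×11) = 2.347×10^-4 K/W
R_carbon steel pipe wall = ln(52/45)/(2π×54.8×11) = 3.817×10^-5 K/W
R_vermiculite fill = ln(117/52)/(2π×0.0785×11) = 0.1495 K/W
R_cellular glass = ln(187/117)/(2π×0.046×11) = 0.1475 K/W
R_outer film = 1/(h_o·2πr_oL) = 1/(9.43×2π×0.187×11) = 0.008205 K/W
R_total = 0.3054 K/W
Q = ΔT/R_total = 126/0.3054
Q = 413 W
T_interface = T_inner − Q·ΣR(inner→interface) = 429 − 413×0.1497

T ≈ 367 K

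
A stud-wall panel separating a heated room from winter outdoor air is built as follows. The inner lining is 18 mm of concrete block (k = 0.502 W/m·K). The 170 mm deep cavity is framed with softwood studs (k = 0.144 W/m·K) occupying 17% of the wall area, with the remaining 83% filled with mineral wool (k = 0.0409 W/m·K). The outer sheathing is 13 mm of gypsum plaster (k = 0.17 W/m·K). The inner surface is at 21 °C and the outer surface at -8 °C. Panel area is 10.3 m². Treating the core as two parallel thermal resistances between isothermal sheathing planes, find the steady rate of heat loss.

Q ≈ 98.8 W

Sheathing layers in series; stud and cavity paths in parallel between them.
R_inner = 0.018/(0.502×10.3) = 0.003481 K/W
R_stud  = 0.17/(0.144×0.17×10.3) = 0.6742 K/W
R_cav   = 0.17/(0.0409×0.83×10.3) = 0.4862 K/W
1/R_core = 1/R_stud + 1/R_cav → R_core = 0.2825 K/W
R_outer = 0.013/(0.17×10.3) = 0.007424 K/W
R_total = 0.2934 K/W
Q = ΔT/R_total = 29/0.2934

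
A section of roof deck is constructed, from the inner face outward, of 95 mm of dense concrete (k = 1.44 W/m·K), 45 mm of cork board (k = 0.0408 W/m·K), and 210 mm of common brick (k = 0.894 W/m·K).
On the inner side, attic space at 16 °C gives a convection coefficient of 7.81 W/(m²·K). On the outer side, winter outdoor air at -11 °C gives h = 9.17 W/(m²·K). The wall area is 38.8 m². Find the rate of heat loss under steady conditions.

Q ≈ 638 W

Series thermal resistances:
R_inner film = 1/(h_i·A) = 1/(7.81×38.8) = 0.0033 K/W
R_dense concrete = L/(kA) = 0.095/(1.44×38.8) = 0.0017 K/W
R_cork board = L/(kA) = 0.045/(0.0408×38.8) = 0.02843 K/W
R_common brick = L/(kA) = 0.21/(0.894×38.8) = 0.006054 K/W
R_outer film = 1/(h_o·A) = 1/(9.17×38.8) = 0.002811 K/W
R_total = 0.04229 K/W
Q = ΔT / R_total = 27 / 0.04229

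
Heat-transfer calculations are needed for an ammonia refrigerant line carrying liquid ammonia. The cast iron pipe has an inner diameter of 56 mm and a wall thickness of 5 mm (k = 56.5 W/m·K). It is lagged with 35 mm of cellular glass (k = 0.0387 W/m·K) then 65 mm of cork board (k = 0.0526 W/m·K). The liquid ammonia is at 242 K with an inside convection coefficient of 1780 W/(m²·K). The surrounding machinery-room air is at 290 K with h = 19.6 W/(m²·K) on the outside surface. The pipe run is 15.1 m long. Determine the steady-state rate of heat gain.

Q ≈ 143 W

For a radial system each layer contributes R = ln(r_out/r_in)/(2πkL); films add R = 1/(hA).
R_inner film = 1/(h_i·2πr₁L) = 1/(1780×2π×0.028×15.1) = 2.115×10^-4 K/W
R_cast iron pipe wall = ln(33/28)/(2π×56.5×15.1) = 3.065×10^-5 K/W
R_cellular glass = ln(68/33)/(2π×0.0387×15.1) = 0.1969 K/W
R_cork board = ln(133/68)/(2π×0.0526×15.1) = 0.1344 K/W
R_outer film = 1/(h_o·2πr_oL) = 1/(19.6×2π×0.133×15.1) = 0.004043 K/W
R_total = 0.3356 K/W
Q = ΔT/R_total = 48/0.3356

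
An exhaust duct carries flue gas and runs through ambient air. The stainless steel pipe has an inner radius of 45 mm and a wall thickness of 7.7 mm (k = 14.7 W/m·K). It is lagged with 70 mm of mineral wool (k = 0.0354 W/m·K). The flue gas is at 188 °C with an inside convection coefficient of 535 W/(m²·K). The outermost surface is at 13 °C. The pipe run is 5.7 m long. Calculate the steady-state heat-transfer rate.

Q ≈ 262 W

For a radial system each layer contributes R = ln(r_out/r_in)/(2πkL); films add R = 1/(hA).
R_inner film = 1/(h_i·2πr₁L) = 1/(535×2π×0.045×5.7) = 0.00116 K/W
R_stainless steel pipe wall = ln(52.7/45)/(2π×14.7×5.7) = 3×10^-4 K/W
R_mineral wool = ln(122.7/52.7)/(2π×0.0354×5.7) = 0.6666 K/W
R_total = 0.6681 K/W
Q = ΔT/R_total = 175/0.6681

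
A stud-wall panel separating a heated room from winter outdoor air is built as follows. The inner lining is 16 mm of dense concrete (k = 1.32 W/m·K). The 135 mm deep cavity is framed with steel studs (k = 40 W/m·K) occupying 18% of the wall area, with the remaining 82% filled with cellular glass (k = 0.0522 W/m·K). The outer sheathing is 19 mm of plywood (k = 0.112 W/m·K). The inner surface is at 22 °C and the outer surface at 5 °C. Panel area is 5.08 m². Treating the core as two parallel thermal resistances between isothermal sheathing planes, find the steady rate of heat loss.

Sheathing layers in series; stud and cavity paths in parallel between them.
R_inner = 0.016/(1.32×5.08) = 0.002386 K/W
R_stud  = 0.135/(40×0.18×5.08) = 0.003691 K/W
R_cav   = 0.135/(0.0522×0.82×5.08) = 0.6208 K/W
1/R_core = 1/R_stud + 1/R_cav → R_core = 0.003669 K/W
R_outer = 0.019/(0.112×5.08) = 0.03339 K/W
R_total = 0.03945 K/W
Q = ΔT/R_total = 17/0.03945

Q ≈ 431 W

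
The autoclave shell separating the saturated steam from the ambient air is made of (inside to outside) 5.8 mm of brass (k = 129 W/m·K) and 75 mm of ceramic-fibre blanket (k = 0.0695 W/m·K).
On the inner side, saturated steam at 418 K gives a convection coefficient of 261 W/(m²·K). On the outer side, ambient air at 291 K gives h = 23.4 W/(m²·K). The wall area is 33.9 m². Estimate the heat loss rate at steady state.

Thermal resistances in series:
R_inner film = 1/(h_i·A) = 1/(261×33.9) = 1.13×10^-4 K/W
R_brass = L/(kA) = 0.0058/(129×33.9) = 1.326×10^-6 K/W
R_ceramic-fibre blanket = L/(kA) = 0.075/(0.0695×33.9) = 0.03183 K/W
R_outer film = 1/(h_o·A) = 1/(23.4×33.9) = 0.001261 K/W
R_total = 0.03321 K/W
Q = ΔT / R_total = 127 / 0.03321

Q ≈ 3820 W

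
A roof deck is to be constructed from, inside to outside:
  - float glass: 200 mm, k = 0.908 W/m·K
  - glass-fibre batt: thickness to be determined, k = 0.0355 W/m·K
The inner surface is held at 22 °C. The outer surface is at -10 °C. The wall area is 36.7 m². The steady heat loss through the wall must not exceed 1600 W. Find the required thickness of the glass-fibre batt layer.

L ≈ 18.2 mm

Series thermal resistances:
R_float glass = L/(kA) = 0.2/(0.908×36.7) = 0.006002 K/W
Sum of the known resistances R_other = 0.006002 K/W
Required total resistance R_tot = ΔT/Q_allow = 32/1600 = 0.02 K/W
R_glass-fibre batt = R_tot − R_other = 0.014 K/W
L = R·k·A = 0.014×0.0355×36.7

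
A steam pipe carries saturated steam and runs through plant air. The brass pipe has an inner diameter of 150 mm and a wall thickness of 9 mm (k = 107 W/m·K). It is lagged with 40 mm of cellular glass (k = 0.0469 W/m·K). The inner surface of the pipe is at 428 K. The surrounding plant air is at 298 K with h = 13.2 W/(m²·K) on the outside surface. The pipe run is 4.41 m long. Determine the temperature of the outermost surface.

Treating each annulus and film as a series resistance:
R_brass pipe wall = ln(84/75)/(2π×107×4.41) = 3.822×10^-5 K/W
R_cellular glass = ln(124/84)/(2π×0.0469×4.41) = 0.2997 K/W
R_outer film = 1/(h_o·2πr_oL) = 1/(13.2×2π×0.124×4.41) = 0.02205 K/W
R_total = 0.3218 K/W
Q = ΔT/R_total = 130/0.3218
Q = 404 W
T_interface = T_inner − Q·ΣR(inner→interface) = 428 − 404×0.2997

T ≈ 307 K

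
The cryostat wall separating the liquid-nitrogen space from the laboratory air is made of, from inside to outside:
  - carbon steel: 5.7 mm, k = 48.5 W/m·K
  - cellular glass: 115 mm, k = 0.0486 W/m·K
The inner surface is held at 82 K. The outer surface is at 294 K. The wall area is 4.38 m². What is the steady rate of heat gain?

Q ≈ 392 W

Model the wall as resistances in series:
R_carbon steel = L/(kA) = 0.0057/(48.5×4.38) = 2.683×10^-5 K/W
R_cellular glass = L/(kA) = 0.115/(0.0486×4.38) = 0.5402 K/W
R_total = 0.5403 K/W
Q = ΔT / R_total = 212 / 0.5403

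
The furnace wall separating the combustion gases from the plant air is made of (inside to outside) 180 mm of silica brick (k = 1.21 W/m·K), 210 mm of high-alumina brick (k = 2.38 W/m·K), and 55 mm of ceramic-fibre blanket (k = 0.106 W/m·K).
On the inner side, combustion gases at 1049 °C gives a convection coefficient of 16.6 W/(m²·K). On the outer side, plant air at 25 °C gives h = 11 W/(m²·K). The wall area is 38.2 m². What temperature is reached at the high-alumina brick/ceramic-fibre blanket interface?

Model the wall as resistances in series:
R_inner film = 1/(h_i·A) = 1/(16.6×38.2) = 0.001577 K/W
R_silica brick = L/(kA) = 0.18/(1.21×38.2) = 0.003894 K/W
R_high-alumina brick = L/(kA) = 0.21/(2.38×38.2) = 0.00231 K/W
R_ceramic-fibre blanket = L/(kA) = 0.055/(0.106×38.2) = 0.01358 K/W
R_outer film = 1/(h_o·A) = 1/(11×38.2) = 0.00238 K/W
R_total = 0.02374 K/W;  Q = ΔT/R_total = 1024/0.02374 = 43130 W
T_interface = T_inner − Q·ΣR(inner→interface) = 1049 − 43100×0.007781

T ≈ 713 °C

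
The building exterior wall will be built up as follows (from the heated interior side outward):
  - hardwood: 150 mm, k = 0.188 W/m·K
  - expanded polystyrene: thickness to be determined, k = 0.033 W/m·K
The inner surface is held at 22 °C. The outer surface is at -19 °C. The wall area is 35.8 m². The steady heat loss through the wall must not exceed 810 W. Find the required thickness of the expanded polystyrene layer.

L ≈ 33.5 mm

Treating each layer as a thermal resistance in series:
R_hardwood = L/(kA) = 0.15/(0.188×35.8) = 0.02229 K/W
Sum of the known resistances R_other = 0.02229 K/W
Required total resistance R_tot = ΔT/Q_allow = 41/810 = 0.05062 K/W
R_expanded polystyrene = R_tot − R_other = 0.02833 K/W
L = R·k·A = 0.02833×0.033×35.8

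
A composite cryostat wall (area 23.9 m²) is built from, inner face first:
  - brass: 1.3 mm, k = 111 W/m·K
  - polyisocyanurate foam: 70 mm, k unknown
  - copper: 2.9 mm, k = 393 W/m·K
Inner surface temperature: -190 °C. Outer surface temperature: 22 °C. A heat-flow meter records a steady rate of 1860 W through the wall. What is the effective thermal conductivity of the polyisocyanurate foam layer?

Thermal resistances in series:
R_brass = L/(kA) = 0.0013/(111×23.9) = 4.9×10^-7 K/W
R_copper = L/(kA) = 0.0029/(393×23.9) = 3.088×10^-7 K/W
Sum of known resistances R_other = 7.988×10^-7 K/W
Total R = ΔT/Q = 212/1860 = 0.114 K/W
R_polyisocyanurate foam = R_total − R_other = 0.114 K/W
k = L/(R·A) = 0.07/(0.114×23.9)

k ≈ 0.0257 W/(m·K)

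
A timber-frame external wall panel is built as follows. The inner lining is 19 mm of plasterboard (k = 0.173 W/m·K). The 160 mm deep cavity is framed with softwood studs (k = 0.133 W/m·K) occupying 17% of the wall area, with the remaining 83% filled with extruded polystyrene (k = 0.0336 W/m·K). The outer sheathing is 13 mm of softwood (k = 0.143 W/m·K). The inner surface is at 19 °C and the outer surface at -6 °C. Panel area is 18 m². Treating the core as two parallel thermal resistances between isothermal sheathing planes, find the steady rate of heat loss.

Q ≈ 134 W

Sheathing layers in series; stud and cavity paths in parallel between them.
R_inner = 0.019/(0.173×18) = 0.006101 K/W
R_stud  = 0.16/(0.133×0.17×18) = 0.3931 K/W
R_cav   = 0.16/(0.0336×0.83×18) = 0.3187 K/W
1/R_core = 1/R_stud + 1/R_cav → R_core = 0.176 K/W
R_outer = 0.013/(0.143×18) = 0.005051 K/W
R_total = 0.1872 K/W
Q = ΔT/R_total = 25/0.1872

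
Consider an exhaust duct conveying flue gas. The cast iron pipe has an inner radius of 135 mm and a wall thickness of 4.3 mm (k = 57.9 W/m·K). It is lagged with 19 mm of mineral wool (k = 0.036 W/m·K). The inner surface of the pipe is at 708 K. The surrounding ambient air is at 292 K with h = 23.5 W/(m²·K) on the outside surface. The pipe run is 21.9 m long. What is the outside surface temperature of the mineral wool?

T ≈ 321 K

Per-layer cylindrical resistances, series-summed:
R_cast iron pipe wall = ln(139.3/135)/(2π×57.9×21.9) = 3.936×10^-6 K/W
R_mineral wool = ln(158.3/139.3)/(2π×0.036×21.9) = 0.02581 K/W
R_outer film = 1/(h_o·2πr_oL) = 1/(23.5×2π×0.1583×21.9) = 0.001954 K/W
R_total = 0.02777 K/W
Q = ΔT/R_total = 416/0.02777
Q = 15000 W
T_interface = T_inner − Q·ΣR(inner→interface) = 708 − 15000×0.02582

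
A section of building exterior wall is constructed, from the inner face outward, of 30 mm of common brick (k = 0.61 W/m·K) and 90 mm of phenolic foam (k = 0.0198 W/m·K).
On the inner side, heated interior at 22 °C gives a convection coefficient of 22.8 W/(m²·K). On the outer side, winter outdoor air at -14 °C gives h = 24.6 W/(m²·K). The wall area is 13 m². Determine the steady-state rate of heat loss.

Series thermal resistances:
R_inner film = 1/(h_i·A) = 1/(22.8×13) = 0.003374 K/W
R_common brick = L/(kA) = 0.03/(0.61×13) = 0.003783 K/W
R_phenolic foam = L/(kA) = 0.09/(0.0198×13) = 0.3497 K/W
R_outer film = 1/(h_o·A) = 1/(24.6×13) = 0.003127 K/W
R_total = 0.3599 K/W
Q = ΔT / R_total = 36 / 0.3599

Q ≈ 100 W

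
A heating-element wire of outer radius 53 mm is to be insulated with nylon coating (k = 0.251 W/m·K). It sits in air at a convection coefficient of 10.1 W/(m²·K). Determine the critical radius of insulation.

For a cylinder r_cr = k/h = 0.251/10.1
r_cr = 24.9 mm; since the bare radius (53 mm) is above r_cr, any added insulation will reduce heat loss.

r_cr ≈ 24.9 mm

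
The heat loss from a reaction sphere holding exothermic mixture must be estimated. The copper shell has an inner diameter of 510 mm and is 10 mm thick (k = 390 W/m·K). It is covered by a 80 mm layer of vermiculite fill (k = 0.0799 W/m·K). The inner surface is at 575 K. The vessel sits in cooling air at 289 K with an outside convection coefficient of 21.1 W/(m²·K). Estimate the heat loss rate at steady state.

Radial (spherical) resistances in series:
R_copper shell = (1/0.255 − 1/0.265)/(4π×390) = 3.02×10^-5 K/W
R_vermiculite fill = (1/0.265 − 1/0.345)/(4π×0.0799) = 0.8715 K/W
R_outer film = 1/(h·4πr_o²) = 1/(21.1×4π×0.345²) = 0.03169 K/W
R_total = 0.9032 K/W
Q = ΔT/R_total = 286/0.9032

Q ≈ 317 W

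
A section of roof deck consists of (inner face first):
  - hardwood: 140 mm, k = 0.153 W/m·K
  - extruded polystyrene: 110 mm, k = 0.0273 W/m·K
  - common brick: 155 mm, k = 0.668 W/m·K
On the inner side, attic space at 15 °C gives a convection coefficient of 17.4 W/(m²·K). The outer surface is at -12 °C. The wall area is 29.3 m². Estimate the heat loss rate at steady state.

Q ≈ 151 W

Series thermal resistances:
R_inner film = 1/(h_i·A) = 1/(17.4×29.3) = 0.001961 K/W
R_hardwood = L/(kA) = 0.14/(0.153×29.3) = 0.03123 K/W
R_extruded polystyrene = L/(kA) = 0.11/(0.0273×29.3) = 0.1375 K/W
R_common brick = L/(kA) = 0.155/(0.668×29.3) = 0.007919 K/W
R_total = 0.1786 K/W
Q = ΔT / R_total = 27 / 0.1786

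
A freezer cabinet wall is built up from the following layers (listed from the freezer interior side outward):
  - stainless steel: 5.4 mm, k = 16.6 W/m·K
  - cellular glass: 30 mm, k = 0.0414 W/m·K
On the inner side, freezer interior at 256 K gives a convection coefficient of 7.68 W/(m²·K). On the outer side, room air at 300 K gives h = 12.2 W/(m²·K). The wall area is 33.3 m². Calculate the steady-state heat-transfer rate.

Thermal resistances in series:
R_inner film = 1/(h_i·A) = 1/(7.68×33.3) = 0.00391 K/W
R_stainless steel = L/(kA) = 0.0054/(16.6×33.3) = 9.769×10^-6 K/W
R_cellular glass = L/(kA) = 0.03/(0.0414×33.3) = 0.02176 K/W
R_outer film = 1/(h_o·A) = 1/(12.2×33.3) = 0.002461 K/W
R_total = 0.02814 K/W
Q = ΔT / R_total = 44 / 0.02814

Q ≈ 1560 W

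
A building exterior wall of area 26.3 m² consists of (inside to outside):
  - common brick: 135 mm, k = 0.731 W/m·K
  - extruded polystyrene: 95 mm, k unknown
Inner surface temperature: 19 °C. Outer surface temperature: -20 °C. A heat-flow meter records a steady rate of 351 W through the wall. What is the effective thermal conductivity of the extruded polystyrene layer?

k ≈ 0.0347 W/(m·K)

Treating each layer as a thermal resistance in series:
R_common brick = L/(kA) = 0.135/(0.731×26.3) = 0.007022 K/W
Sum of known resistances R_other = 0.007022 K/W
Total R = ΔT/Q = 39/351 = 0.1111 K/W
R_extruded polystyrene = R_total − R_other = 0.1041 K/W
k = L/(R·A) = 0.095/(0.1041×26.3)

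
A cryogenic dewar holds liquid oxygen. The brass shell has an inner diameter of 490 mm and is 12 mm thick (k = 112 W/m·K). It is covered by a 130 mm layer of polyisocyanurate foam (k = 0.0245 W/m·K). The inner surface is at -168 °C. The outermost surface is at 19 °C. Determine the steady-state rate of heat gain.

Q ≈ 44 W

Each spherical layer contributes R = (1/r_i − 1/r_o)/(4πk):
R_brass shell = (1/0.245 − 1/0.257)/(4π×112) = 1.354×10^-4 K/W
R_polyisocyanurate foam = (1/0.257 − 1/0.387)/(4π×0.0245) = 4.245 K/W
R_total = 4.246 K/W
Q = ΔT/R_total = 187/4.246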